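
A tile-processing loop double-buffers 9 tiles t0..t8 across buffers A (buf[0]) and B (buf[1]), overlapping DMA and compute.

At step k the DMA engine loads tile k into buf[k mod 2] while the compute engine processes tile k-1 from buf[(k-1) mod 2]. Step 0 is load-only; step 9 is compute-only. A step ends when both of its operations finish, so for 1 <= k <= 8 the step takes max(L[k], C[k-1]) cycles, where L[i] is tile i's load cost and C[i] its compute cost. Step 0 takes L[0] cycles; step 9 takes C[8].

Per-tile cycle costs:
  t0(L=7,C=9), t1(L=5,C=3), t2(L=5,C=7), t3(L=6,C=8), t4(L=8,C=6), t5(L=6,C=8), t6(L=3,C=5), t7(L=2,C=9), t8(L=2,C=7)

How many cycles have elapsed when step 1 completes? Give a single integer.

end_cycle[1] = 16

[0] DMA t0→A (7c) ∥ CU idle ⇒ 7c, clock 7
[1] DMA t1→B (5c) ∥ CU A:t0 (9c) ⇒ 9c, clock 16
[2] DMA t2→A (5c) ∥ CU B:t1 (3c) ⇒ 5c, clock 21
[3] DMA t3→B (6c) ∥ CU A:t2 (7c) ⇒ 7c, clock 28
[4] DMA t4→A (8c) ∥ CU B:t3 (8c) ⇒ 8c, clock 36
[5] DMA t5→B (6c) ∥ CU A:t4 (6c) ⇒ 6c, clock 42
[6] DMA t6→A (3c) ∥ CU B:t5 (8c) ⇒ 8c, clock 50
[7] DMA t7→B (2c) ∥ CU A:t6 (5c) ⇒ 5c, clock 55
[8] DMA t8→A (2c) ∥ CU B:t7 (9c) ⇒ 9c, clock 64
[9] DMA idle ∥ CU A:t8 (7c) ⇒ 7c, clock 71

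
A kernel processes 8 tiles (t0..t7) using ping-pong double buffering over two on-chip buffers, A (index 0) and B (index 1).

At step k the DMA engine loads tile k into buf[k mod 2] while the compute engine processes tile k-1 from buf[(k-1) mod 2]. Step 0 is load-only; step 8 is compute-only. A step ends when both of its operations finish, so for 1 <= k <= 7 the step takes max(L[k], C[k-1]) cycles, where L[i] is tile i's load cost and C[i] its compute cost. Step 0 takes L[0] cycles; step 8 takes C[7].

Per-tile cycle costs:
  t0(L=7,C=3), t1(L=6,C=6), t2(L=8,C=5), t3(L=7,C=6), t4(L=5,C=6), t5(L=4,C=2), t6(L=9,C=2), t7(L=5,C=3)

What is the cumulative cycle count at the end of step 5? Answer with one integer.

end_cycle[5] = 40

  0. 7=7c; end=7; A:t0 B:-
  1. max(6,3)=6c; end=13; A:t0 B:t1
  2. max(8,6)=8c; end=21; A:t2 B:t1
  3. max(7,5)=7c; end=28; A:t2 B:t3
  4. max(5,6)=6c; end=34; A:t4 B:t3
  5. max(4,6)=6c; end=40; A:t4 B:t5
  6. max(9,2)=9c; end=49; A:t6 B:t5
  7. max(5,2)=5c; end=54; A:t6 B:t7
  8. 3=3c; end=57; A:t6 B:t7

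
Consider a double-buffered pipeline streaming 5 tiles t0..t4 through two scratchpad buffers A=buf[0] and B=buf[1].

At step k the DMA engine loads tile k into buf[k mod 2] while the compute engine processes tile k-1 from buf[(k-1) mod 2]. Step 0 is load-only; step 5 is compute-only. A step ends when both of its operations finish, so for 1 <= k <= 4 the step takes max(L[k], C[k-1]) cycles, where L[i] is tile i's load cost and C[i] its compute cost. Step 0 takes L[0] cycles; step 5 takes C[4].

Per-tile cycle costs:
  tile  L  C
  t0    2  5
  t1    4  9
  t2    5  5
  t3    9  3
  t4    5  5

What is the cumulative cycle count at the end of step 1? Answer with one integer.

end_cycle[1] = 7

k=0 load=t0/2c comp=- wait=2 total=2
k=1 load=t1/4c comp=t0/5c wait=5 total=7
k=2 load=t2/5c comp=t1/9c wait=9 total=16
k=3 load=t3/9c comp=t2/5c wait=9 total=25
k=4 load=t4/5c comp=t3/3c wait=5 total=30
k=5 load=- comp=t4/5c wait=5 total=35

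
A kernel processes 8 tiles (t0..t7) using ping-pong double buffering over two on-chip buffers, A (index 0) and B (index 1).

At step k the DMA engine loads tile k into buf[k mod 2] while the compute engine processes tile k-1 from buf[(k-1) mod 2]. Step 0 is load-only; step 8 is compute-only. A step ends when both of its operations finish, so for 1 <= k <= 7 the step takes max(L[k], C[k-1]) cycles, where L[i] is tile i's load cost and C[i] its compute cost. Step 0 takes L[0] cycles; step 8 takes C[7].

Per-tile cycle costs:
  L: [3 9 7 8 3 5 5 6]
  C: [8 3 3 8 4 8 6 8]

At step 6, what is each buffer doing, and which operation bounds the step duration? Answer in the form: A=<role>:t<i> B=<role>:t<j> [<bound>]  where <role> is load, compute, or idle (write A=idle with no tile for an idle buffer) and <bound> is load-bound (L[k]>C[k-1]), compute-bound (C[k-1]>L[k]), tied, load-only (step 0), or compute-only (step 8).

  0. 3=3c; end=3; A:t0 B:-
  1. max(9,8)=9c; end=12; A:t0 B:t1
  2. max(7,3)=7c; end=19; A:t2 B:t1
  3. max(8,3)=8c; end=27; A:t2 B:t3
  4. max(3,8)=8c; end=35; A:t4 B:t3
  5. max(5,4)=5c; end=40; A:t4 B:t5
  6. max(5,8)=8c; end=48; A:t6 B:t5
  7. max(6,6)=6c; end=54; A:t6 B:t7
  8. 8=8c; end=62; A:t6 B:t7

step 6: A=load:t6 B=compute:t5 [compute-bound]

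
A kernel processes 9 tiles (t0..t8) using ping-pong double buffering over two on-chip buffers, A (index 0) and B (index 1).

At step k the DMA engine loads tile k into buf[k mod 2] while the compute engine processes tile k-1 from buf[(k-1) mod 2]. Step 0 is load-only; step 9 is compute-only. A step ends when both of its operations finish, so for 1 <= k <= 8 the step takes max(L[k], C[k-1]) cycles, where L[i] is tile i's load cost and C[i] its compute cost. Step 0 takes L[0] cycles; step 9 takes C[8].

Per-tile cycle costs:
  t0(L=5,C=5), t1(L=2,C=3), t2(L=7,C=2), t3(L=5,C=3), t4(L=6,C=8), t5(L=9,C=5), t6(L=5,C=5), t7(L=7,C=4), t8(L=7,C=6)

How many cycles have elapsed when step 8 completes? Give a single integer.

end_cycle[8] = 56

step 0: L[0]=5 → dur=5, Σ=5 | A=load:t0 B=idle [load-only]
step 1: L[1]=2 C[0]=5 → dur=5, Σ=10 | A=compute:t0 B=load:t1 [compute-bound]
step 2: L[2]=7 C[1]=3 → dur=7, Σ=17 | A=load:t2 B=compute:t1 [load-bound]
step 3: L[3]=5 C[2]=2 → dur=5, Σ=22 | A=compute:t2 B=load:t3 [load-bound]
step 4: L[4]=6 C[3]=3 → dur=6, Σ=28 | A=load:t4 B=compute:t3 [load-bound]
step 5: L[5]=9 C[4]=8 → dur=9, Σ=37 | A=compute:t4 B=load:t5 [load-bound]
step 6: L[6]=5 C[5]=5 → dur=5, Σ=42 | A=load:t6 B=compute:t5 [tied]
step 7: L[7]=7 C[6]=5 → dur=7, Σ=49 | A=compute:t6 B=load:t7 [load-bound]
step 8: L[8]=7 C[7]=4 → dur=7, Σ=56 | A=load:t8 B=compute:t7 [load-bound]
step 9: C[8]=6 → dur=6, Σ=62 | A=compute:t8 B=idle [compute-only]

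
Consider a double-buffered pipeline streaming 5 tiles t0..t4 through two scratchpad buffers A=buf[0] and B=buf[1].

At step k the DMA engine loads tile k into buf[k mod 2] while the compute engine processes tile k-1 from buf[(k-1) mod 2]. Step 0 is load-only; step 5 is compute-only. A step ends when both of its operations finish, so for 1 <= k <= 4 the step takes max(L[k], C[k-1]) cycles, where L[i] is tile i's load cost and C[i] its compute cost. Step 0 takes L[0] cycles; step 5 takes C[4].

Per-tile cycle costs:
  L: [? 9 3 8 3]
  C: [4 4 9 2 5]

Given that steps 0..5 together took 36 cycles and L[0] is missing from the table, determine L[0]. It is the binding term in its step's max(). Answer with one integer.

step 0 = dur = L[0]=? = L[0]  (unknown; binding)
step 1 = dur = max(L[1]=9, C[0]=4) = 9
step 2 = dur = max(L[2]=3, C[1]=4) = 4
step 3 = dur = max(L[3]=8, C[2]=9) = 9
step 4 = dur = max(L[4]=3, C[3]=2) = 3
step 5 = dur = C[4]=5 = 5
sum of known step durations = 30
dur[0] = total - known = 36 - 30 = 6
L[0] is the binding max in step 0, so L[0] = dur[0] = 6

L[0] = 6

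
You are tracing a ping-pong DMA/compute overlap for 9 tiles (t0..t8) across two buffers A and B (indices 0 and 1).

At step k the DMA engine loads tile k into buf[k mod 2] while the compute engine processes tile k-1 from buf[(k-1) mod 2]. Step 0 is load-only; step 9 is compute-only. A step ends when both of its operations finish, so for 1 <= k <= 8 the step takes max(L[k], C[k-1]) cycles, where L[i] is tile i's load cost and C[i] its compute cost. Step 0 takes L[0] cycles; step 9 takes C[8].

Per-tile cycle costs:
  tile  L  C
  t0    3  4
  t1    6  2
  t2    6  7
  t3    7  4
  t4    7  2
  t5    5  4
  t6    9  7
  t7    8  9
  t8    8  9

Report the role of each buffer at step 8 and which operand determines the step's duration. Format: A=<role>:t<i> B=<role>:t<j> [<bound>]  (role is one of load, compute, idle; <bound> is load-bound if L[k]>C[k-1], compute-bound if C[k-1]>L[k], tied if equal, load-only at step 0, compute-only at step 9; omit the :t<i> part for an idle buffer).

step 8: A=load:t8 B=compute:t7 [compute-bound]

step 0: L[0]=3 → dur=3, Σ=3 | A=load:t0 B=idle [load-only]
step 1: L[1]=6 C[0]=4 → dur=6, Σ=9 | A=compute:t0 B=load:t1 [load-bound]
step 2: L[2]=6 C[1]=2 → dur=6, Σ=15 | A=load:t2 B=compute:t1 [load-bound]
step 3: L[3]=7 C[2]=7 → dur=7, Σ=22 | A=compute:t2 B=load:t3 [tied]
step 4: L[4]=7 C[3]=4 → dur=7, Σ=29 | A=load:t4 B=compute:t3 [load-bound]
step 5: L[5]=5 C[4]=2 → dur=5, Σ=34 | A=compute:t4 B=load:t5 [load-bound]
step 6: L[6]=9 C[5]=4 → dur=9, Σ=43 | A=load:t6 B=compute:t5 [load-bound]
step 7: L[7]=8 C[6]=7 → dur=8, Σ=51 | A=compute:t6 B=load:t7 [load-bound]
step 8: L[8]=8 C[7]=9 → dur=9, Σ=60 | A=load:t8 B=compute:t7 [compute-bound]
step 9: C[8]=9 → dur=9, Σ=69 | A=compute:t8 B=idle [compute-only]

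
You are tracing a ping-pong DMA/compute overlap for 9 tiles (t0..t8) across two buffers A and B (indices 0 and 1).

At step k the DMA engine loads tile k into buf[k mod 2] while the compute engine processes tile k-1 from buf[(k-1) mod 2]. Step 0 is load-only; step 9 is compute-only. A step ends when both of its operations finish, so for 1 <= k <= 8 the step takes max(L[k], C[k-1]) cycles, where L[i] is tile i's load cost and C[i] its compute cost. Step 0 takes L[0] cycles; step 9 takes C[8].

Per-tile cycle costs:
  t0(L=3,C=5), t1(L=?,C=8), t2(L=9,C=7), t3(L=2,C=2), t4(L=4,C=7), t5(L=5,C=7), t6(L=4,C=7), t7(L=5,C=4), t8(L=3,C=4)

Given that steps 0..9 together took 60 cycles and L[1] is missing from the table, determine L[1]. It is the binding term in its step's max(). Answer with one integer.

step 0: dur = L[0]=3 = 3
step 1: dur = max(L[1]=?, C[0]=5) = L[1]  (unknown; binding)
step 2: dur = max(L[2]=9, C[1]=8) = 9
step 3: dur = max(L[3]=2, C[2]=7) = 7
step 4: dur = max(L[4]=4, C[3]=2) = 4
step 5: dur = max(L[5]=5, C[4]=7) = 7
step 6: dur = max(L[6]=4, C[5]=7) = 7
step 7: dur = max(L[7]=5, C[6]=7) = 7
step 8: dur = max(L[8]=3, C[7]=4) = 4
step 9: dur = C[8]=4 = 4
sum of known step durations = 52
dur[1] = total - known = 60 - 52 = 8
L[1] is the binding max in step 1, so L[1] = dur[1] = 8

L[1] = 8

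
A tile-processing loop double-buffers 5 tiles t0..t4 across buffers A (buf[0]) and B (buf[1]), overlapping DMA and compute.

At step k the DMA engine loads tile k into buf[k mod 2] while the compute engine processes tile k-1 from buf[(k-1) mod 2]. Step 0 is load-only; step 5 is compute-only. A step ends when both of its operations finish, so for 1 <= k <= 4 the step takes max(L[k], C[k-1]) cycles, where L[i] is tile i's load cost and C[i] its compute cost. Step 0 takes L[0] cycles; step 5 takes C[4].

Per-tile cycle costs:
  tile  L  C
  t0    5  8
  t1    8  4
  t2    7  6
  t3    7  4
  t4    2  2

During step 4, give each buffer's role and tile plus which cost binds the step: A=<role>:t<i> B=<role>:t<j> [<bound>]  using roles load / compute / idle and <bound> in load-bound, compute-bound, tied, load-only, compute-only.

  0. 5=5c; end=5; A:t0 B:-
  1. max(8,8)=8c; end=13; A:t0 B:t1
  2. max(7,4)=7c; end=20; A:t2 B:t1
  3. max(7,6)=7c; end=27; A:t2 B:t3
  4. max(2,4)=4c; end=31; A:t4 B:t3
  5. 2=2c; end=33; A:t4 B:t3

step 4: A=load:t4 B=compute:t3 [compute-bound]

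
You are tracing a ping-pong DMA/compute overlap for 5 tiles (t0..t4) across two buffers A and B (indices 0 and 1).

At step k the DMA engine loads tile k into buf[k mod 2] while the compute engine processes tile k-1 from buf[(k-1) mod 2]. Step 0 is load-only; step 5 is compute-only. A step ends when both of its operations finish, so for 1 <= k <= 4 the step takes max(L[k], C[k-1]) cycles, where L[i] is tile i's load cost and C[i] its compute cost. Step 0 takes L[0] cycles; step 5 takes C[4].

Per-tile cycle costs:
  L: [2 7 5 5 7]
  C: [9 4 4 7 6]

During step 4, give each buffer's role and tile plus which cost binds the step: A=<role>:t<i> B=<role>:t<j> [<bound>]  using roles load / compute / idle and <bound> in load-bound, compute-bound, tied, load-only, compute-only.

step 4: A=load:t4 B=compute:t3 [tied]

k=0 load=t0/2c comp=- wait=2 total=2
k=1 load=t1/7c comp=t0/9c wait=9 total=11
k=2 load=t2/5c comp=t1/4c wait=5 total=16
k=3 load=t3/5c comp=t2/4c wait=5 total=21
k=4 load=t4/7c comp=t3/7c wait=7 total=28
k=5 load=- comp=t4/6c wait=6 total=34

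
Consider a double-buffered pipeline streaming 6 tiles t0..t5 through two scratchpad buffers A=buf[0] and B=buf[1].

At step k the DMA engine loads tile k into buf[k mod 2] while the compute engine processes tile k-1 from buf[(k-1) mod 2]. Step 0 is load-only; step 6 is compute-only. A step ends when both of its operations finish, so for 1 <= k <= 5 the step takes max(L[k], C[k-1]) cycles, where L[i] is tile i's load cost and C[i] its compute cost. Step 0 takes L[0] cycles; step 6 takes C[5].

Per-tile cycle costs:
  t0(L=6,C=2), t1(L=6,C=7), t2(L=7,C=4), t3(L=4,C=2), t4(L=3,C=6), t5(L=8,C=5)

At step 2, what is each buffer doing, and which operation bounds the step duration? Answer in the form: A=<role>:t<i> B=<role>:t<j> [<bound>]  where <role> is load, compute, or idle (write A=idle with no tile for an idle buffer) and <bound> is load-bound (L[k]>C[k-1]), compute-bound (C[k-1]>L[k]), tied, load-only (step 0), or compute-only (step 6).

step 2: A=load:t2 B=compute:t1 [tied]

[0] DMA t0→A (6c) ∥ CU idle ⇒ 6c, clock 6
[1] DMA t1→B (6c) ∥ CU A:t0 (2c) ⇒ 6c, clock 12
[2] DMA t2→A (7c) ∥ CU B:t1 (7c) ⇒ 7c, clock 19
[3] DMA t3→B (4c) ∥ CU A:t2 (4c) ⇒ 4c, clock 23
[4] DMA t4→A (3c) ∥ CU B:t3 (2c) ⇒ 3c, clock 26
[5] DMA t5→B (8c) ∥ CU A:t4 (6c) ⇒ 8c, clock 34
[6] DMA idle ∥ CU B:t5 (5c) ⇒ 5c, clock 39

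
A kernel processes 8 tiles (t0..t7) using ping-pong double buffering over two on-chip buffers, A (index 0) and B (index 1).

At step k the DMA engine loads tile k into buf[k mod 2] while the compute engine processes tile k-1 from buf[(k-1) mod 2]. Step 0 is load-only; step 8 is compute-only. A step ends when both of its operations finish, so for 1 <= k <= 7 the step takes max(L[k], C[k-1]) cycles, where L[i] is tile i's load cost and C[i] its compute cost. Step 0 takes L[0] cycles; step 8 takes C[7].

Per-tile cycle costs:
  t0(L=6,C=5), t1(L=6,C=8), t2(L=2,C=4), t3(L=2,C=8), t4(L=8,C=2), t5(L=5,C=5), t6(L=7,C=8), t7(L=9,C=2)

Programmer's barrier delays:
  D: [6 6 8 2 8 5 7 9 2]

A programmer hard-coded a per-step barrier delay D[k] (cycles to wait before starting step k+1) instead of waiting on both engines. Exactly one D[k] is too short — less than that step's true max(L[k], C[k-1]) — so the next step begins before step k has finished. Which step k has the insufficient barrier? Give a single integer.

hazard at step 3

k=0 barrier L[0]=6→6c, D[0]=6 ok
k=1 barrier max(L[1]=6,C[0]=5)→6c, D[1]=6 ok
k=2 barrier max(L[2]=2,C[1]=8)→8c, D[2]=8 ok
k=3 barrier max(L[3]=2,C[2]=4)→4c, D[3]=2 SHORT
k=4 barrier max(L[4]=8,C[3]=8)→8c, D[4]=8 ok
k=5 barrier max(L[5]=5,C[4]=2)→5c, D[5]=5 ok
k=6 barrier max(L[6]=7,C[5]=5)→7c, D[6]=7 ok
k=7 barrier max(L[7]=9,C[6]=8)→9c, D[7]=9 ok
k=8 barrier C[7]=2→2c, D[8]=2 ok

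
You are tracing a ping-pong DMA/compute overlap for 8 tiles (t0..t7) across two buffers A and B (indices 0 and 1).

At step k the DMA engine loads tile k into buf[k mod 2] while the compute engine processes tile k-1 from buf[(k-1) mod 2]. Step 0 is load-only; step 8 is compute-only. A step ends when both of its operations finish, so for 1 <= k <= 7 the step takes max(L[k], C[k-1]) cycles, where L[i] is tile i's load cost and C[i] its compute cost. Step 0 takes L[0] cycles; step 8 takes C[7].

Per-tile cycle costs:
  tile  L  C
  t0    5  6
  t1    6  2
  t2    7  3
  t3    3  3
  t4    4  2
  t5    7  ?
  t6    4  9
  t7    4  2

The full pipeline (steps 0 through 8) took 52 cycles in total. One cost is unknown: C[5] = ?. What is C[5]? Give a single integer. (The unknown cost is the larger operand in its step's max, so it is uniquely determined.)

step 0: dur = L[0]=5 = 5
step 1: dur = max(L[1]=6, C[0]=6) = 6
step 2: dur = max(L[2]=7, C[1]=2) = 7
step 3: dur = max(L[3]=3, C[2]=3) = 3
step 4: dur = max(L[4]=4, C[3]=3) = 4
step 5: dur = max(L[5]=7, C[4]=2) = 7
step 6: dur = max(L[6]=4, C[5]=?) = C[5]  (unknown; binding)
step 7: dur = max(L[7]=4, C[6]=9) = 9
step 8: dur = C[7]=2 = 2
sum of known step durations = 43
dur[6] = total - known = 52 - 43 = 9
C[5] is the binding max in step 6, so C[5] = dur[6] = 9

C[5] = 9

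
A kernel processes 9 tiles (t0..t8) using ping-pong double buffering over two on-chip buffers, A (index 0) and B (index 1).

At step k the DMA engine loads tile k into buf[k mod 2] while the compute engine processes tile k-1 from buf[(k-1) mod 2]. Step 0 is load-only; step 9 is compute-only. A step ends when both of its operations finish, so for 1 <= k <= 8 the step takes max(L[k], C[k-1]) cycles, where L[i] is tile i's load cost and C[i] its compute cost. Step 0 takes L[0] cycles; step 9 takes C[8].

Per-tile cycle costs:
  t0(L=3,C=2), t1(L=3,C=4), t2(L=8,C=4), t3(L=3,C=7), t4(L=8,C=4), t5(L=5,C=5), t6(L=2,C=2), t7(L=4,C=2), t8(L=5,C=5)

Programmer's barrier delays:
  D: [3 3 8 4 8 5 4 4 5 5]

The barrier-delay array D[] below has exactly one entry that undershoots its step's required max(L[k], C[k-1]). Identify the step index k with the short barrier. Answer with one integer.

hazard at step 6

step 0: need L[0]=3 = 3; D[0]=3 ok
step 1: need max(L[1]=3,C[0]=2) = 3; D[1]=3 ok
step 2: need max(L[2]=8,C[1]=4) = 8; D[2]=8 ok
step 3: need max(L[3]=3,C[2]=4) = 4; D[3]=4 ok
step 4: need max(L[4]=8,C[3]=7) = 8; D[4]=8 ok
step 5: need max(L[5]=5,C[4]=4) = 5; D[5]=5 ok
step 6: need max(L[6]=2,C[5]=5) = 5; D[6]=4 SHORT
step 7: need max(L[7]=4,C[6]=2) = 4; D[7]=4 ok
step 8: need max(L[8]=5,C[7]=2) = 5; D[8]=5 ok
step 9: need C[8]=5 = 5; D[9]=5 ok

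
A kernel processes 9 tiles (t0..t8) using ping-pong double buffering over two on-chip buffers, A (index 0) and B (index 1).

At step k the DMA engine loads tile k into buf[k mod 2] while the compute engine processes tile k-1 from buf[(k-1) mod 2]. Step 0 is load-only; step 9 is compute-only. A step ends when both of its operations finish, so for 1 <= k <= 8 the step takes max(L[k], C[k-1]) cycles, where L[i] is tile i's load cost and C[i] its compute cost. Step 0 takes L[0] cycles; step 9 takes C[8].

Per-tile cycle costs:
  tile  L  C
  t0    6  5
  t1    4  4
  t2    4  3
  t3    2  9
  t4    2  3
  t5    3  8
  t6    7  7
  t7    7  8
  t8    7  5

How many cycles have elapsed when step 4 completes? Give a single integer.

k=0 load=t0/6c comp=- wait=6 total=6
k=1 load=t1/4c comp=t0/5c wait=5 total=11
k=2 load=t2/4c comp=t1/4c wait=4 total=15
k=3 load=t3/2c comp=t2/3c wait=3 total=18
k=4 load=t4/2c comp=t3/9c wait=9 total=27
k=5 load=t5/3c comp=t4/3c wait=3 total=30
k=6 load=t6/7c comp=t5/8c wait=8 total=38
k=7 load=t7/7c comp=t6/7c wait=7 total=45
k=8 load=t8/7c comp=t7/8c wait=8 total=53
k=9 load=- comp=t8/5c wait=5 total=58

end_cycle[4] = 27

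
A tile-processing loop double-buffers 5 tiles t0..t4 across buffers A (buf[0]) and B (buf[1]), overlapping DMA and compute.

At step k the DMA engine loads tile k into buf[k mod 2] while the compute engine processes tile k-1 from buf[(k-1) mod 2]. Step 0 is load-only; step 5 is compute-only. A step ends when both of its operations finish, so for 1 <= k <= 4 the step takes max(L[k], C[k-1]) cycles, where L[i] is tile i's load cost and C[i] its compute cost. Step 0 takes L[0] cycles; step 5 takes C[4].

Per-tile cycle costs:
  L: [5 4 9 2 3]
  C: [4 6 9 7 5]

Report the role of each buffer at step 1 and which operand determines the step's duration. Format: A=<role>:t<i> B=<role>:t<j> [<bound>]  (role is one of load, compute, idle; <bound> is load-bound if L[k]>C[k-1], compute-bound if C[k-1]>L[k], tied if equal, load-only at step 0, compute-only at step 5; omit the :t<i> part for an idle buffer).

  0. 5=5c; end=5; A:t0 B:-
  1. max(4,4)=4c; end=9; A:t0 B:t1
  2. max(9,6)=9c; end=18; A:t2 B:t1
  3. max(2,9)=9c; end=27; A:t2 B:t3
  4. max(3,7)=7c; end=34; A:t4 B:t3
  5. 5=5c; end=39; A:t4 B:t3

step 1: A=compute:t0 B=load:t1 [tied]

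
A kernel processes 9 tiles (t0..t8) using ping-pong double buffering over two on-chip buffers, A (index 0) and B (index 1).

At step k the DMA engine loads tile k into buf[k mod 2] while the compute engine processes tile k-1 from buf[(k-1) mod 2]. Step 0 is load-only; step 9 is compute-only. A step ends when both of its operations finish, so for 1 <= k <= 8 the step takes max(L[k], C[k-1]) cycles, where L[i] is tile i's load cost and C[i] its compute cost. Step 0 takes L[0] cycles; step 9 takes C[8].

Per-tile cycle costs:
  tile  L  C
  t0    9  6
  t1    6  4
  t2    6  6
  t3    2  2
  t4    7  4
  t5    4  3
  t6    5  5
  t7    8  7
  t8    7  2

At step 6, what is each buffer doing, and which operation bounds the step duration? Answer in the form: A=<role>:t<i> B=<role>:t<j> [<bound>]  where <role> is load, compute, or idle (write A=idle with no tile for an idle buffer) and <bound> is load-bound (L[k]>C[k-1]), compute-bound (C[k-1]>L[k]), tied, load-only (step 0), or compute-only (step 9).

step 6: A=load:t6 B=compute:t5 [load-bound]

[0] DMA t0→A (9c) ∥ CU idle ⇒ 9c, clock 9
[1] DMA t1→B (6c) ∥ CU A:t0 (6c) ⇒ 6c, clock 15
[2] DMA t2→A (6c) ∥ CU B:t1 (4c) ⇒ 6c, clock 21
[3] DMA t3→B (2c) ∥ CU A:t2 (6c) ⇒ 6c, clock 27
[4] DMA t4→A (7c) ∥ CU B:t3 (2c) ⇒ 7c, clock 34
[5] DMA t5→B (4c) ∥ CU A:t4 (4c) ⇒ 4c, clock 38
[6] DMA t6→A (5c) ∥ CU B:t5 (3c) ⇒ 5c, clock 43
[7] DMA t7→B (8c) ∥ CU A:t6 (5c) ⇒ 8c, clock 51
[8] DMA t8→A (7c) ∥ CU B:t7 (7c) ⇒ 7c, clock 58
[9] DMA idle ∥ CU A:t8 (2c) ⇒ 2c, clock 60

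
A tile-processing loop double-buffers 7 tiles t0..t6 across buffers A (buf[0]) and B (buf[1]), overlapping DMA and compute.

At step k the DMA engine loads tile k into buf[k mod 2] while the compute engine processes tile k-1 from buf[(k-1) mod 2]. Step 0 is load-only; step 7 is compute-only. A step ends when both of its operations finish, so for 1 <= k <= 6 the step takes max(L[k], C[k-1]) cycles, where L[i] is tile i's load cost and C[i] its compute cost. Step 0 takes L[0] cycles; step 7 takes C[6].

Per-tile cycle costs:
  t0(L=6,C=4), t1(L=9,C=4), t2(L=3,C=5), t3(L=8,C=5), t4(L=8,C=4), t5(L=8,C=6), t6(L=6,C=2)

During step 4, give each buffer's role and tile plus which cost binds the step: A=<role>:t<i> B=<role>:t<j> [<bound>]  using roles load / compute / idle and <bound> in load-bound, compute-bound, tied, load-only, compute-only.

step 4: A=load:t4 B=compute:t3 [load-bound]

step 0: L[0]=6 → dur=6, Σ=6 | A=load:t0 B=idle [load-only]
step 1: L[1]=9 C[0]=4 → dur=9, Σ=15 | A=compute:t0 B=load:t1 [load-bound]
step 2: L[2]=3 C[1]=4 → dur=4, Σ=19 | A=load:t2 B=compute:t1 [compute-bound]
step 3: L[3]=8 C[2]=5 → dur=8, Σ=27 | A=compute:t2 B=load:t3 [load-bound]
step 4: L[4]=8 C[3]=5 → dur=8, Σ=35 | A=load:t4 B=compute:t3 [load-bound]
step 5: L[5]=8 C[4]=4 → dur=8, Σ=43 | A=compute:t4 B=load:t5 [load-bound]
step 6: L[6]=6 C[5]=6 → dur=6, Σ=49 | A=load:t6 B=compute:t5 [tied]
step 7: C[6]=2 → dur=2, Σ=51 | A=compute:t6 B=idle [compute-only]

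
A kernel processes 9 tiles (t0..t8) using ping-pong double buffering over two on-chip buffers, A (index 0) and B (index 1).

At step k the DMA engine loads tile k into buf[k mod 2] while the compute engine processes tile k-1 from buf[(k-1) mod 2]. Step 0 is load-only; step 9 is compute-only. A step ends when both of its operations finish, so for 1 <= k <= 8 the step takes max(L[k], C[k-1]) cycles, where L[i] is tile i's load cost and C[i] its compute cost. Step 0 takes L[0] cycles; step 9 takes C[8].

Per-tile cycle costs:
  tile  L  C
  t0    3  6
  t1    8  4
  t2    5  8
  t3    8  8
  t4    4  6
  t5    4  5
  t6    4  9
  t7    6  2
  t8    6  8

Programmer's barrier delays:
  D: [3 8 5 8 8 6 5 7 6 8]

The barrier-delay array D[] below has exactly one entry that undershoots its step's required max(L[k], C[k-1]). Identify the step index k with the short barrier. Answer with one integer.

hazard at step 7

step 0: need L[0]=3 = 3; D[0]=3 ok
step 1: need max(L[1]=8,C[0]=6) = 8; D[1]=8 ok
step 2: need max(L[2]=5,C[1]=4) = 5; D[2]=5 ok
step 3: need max(L[3]=8,C[2]=8) = 8; D[3]=8 ok
step 4: need max(L[4]=4,C[3]=8) = 8; D[4]=8 ok
step 5: need max(L[5]=4,C[4]=6) = 6; D[5]=6 ok
step 6: need max(L[6]=4,C[5]=5) = 5; D[6]=5 ok
step 7: need max(L[7]=6,C[6]=9) = 9; D[7]=7 SHORT
step 8: need max(L[8]=6,C[7]=2) = 6; D[8]=6 ok
step 9: need C[8]=8 = 8; D[9]=8 ok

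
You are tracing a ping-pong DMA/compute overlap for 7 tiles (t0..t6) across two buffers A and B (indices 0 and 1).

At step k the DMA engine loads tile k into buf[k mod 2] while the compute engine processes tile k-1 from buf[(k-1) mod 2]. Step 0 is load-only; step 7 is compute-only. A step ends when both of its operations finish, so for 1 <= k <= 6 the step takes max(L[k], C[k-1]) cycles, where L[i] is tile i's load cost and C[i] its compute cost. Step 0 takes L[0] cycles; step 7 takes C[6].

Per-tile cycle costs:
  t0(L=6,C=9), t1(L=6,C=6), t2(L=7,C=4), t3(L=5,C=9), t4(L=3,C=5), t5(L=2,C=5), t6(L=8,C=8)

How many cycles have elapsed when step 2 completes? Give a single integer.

  0. 6=6c; end=6; A:t0 B:-
  1. max(6,9)=9c; end=15; A:t0 B:t1
  2. max(7,6)=7c; end=22; A:t2 B:t1
  3. max(5,4)=5c; end=27; A:t2 B:t3
  4. max(3,9)=9c; end=36; A:t4 B:t3
  5. max(2,5)=5c; end=41; A:t4 B:t5
  6. max(8,5)=8c; end=49; A:t6 B:t5
  7. 8=8c; end=57; A:t6 B:t5

end_cycle[2] = 22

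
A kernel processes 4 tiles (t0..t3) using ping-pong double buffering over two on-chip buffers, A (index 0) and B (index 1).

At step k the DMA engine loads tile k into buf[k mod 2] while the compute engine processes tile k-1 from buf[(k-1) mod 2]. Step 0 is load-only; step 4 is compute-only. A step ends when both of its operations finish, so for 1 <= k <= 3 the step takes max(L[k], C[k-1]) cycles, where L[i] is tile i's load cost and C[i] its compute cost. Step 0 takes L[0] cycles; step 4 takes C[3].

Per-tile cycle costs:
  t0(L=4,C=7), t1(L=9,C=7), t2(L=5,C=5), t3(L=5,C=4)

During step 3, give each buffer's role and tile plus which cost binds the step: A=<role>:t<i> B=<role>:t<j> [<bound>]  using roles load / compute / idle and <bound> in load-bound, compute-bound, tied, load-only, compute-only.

  0. 4=4c; end=4; A:t0 B:-
  1. max(9,7)=9c; end=13; A:t0 B:t1
  2. max(5,7)=7c; end=20; A:t2 B:t1
  3. max(5,5)=5c; end=25; A:t2 B:t3
  4. 4=4c; end=29; A:t2 B:t3

step 3: A=compute:t2 B=load:t3 [tied]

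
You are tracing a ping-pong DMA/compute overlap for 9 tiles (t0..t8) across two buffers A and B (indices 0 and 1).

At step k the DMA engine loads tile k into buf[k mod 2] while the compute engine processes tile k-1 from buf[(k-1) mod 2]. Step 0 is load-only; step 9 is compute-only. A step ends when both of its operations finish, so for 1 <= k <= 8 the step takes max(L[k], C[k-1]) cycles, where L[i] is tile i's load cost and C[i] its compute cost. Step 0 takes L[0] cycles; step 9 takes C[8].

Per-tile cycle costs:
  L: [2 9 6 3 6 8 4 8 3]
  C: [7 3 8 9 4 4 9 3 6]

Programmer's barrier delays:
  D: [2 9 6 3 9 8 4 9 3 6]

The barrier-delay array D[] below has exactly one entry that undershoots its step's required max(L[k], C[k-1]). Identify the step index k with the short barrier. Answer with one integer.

step 0: need L[0]=2 = 2; D[0]=2 ok
step 1: need max(L[1]=9,C[0]=7) = 9; D[1]=9 ok
step 2: need max(L[2]=6,C[1]=3) = 6; D[2]=6 ok
step 3: need max(L[3]=3,C[2]=8) = 8; D[3]=3 SHORT
step 4: need max(L[4]=6,C[3]=9) = 9; D[4]=9 ok
step 5: need max(L[5]=8,C[4]=4) = 8; D[5]=8 ok
step 6: need max(L[6]=4,C[5]=4) = 4; D[6]=4 ok
step 7: need max(L[7]=8,C[6]=9) = 9; D[7]=9 ok
step 8: need max(L[8]=3,C[7]=3) = 3; D[8]=3 ok
step 9: need C[8]=6 = 6; D[9]=6 ok

hazard at step 3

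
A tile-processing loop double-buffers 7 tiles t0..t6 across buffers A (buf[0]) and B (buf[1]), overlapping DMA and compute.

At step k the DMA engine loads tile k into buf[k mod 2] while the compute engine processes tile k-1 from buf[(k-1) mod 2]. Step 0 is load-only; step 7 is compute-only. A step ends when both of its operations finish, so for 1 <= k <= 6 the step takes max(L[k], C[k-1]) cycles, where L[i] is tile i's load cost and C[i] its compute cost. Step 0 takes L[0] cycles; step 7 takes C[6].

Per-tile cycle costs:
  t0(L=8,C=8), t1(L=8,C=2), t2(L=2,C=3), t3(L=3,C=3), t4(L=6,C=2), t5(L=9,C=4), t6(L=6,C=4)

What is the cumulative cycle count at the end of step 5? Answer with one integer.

end_cycle[5] = 36

[0] DMA t0→A (8c) ∥ CU idle ⇒ 8c, clock 8
[1] DMA t1→B (8c) ∥ CU A:t0 (8c) ⇒ 8c, clock 16
[2] DMA t2→A (2c) ∥ CU B:t1 (2c) ⇒ 2c, clock 18
[3] DMA t3→B (3c) ∥ CU A:t2 (3c) ⇒ 3c, clock 21
[4] DMA t4→A (6c) ∥ CU B:t3 (3c) ⇒ 6c, clock 27
[5] DMA t5→B (9c) ∥ CU A:t4 (2c) ⇒ 9c, clock 36
[6] DMA t6→A (6c) ∥ CU B:t5 (4c) ⇒ 6c, clock 42
[7] DMA idle ∥ CU A:t6 (4c) ⇒ 4c, clock 46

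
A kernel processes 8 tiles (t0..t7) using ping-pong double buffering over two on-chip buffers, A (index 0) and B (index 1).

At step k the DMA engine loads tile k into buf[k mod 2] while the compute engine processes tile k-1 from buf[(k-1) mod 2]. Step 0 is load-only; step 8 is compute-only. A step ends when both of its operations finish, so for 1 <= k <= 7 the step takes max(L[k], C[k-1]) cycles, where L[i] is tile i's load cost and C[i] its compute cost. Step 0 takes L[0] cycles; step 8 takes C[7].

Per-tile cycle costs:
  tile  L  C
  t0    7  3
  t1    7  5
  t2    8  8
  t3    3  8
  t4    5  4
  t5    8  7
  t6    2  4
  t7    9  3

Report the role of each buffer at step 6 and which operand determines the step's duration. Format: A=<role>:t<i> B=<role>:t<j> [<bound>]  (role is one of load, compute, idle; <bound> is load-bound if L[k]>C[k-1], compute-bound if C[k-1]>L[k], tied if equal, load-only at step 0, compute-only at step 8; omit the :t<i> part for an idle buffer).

step 6: A=load:t6 B=compute:t5 [compute-bound]

k=0 load=t0/7c comp=- wait=7 total=7
k=1 load=t1/7c comp=t0/3c wait=7 total=14
k=2 load=t2/8c comp=t1/5c wait=8 total=22
k=3 load=t3/3c comp=t2/8c wait=8 total=30
k=4 load=t4/5c comp=t3/8c wait=8 total=38
k=5 load=t5/8c comp=t4/4c wait=8 total=46
k=6 load=t6/2c comp=t5/7c wait=7 total=53
k=7 load=t7/9c comp=t6/4c wait=9 total=62
k=8 load=- comp=t7/3c wait=3 total=65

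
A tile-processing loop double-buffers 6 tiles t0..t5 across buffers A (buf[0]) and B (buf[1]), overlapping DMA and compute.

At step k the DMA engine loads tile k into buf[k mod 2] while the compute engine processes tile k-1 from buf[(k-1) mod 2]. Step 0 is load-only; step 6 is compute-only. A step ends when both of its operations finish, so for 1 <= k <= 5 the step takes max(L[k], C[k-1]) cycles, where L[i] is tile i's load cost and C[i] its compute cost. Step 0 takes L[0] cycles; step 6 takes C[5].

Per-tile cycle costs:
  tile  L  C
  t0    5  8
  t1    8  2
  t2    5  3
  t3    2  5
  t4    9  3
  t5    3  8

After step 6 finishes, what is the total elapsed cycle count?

[0] DMA t0→A (5c) ∥ CU idle ⇒ 5c, clock 5
[1] DMA t1→B (8c) ∥ CU A:t0 (8c) ⇒ 8c, clock 13
[2] DMA t2→A (5c) ∥ CU B:t1 (2c) ⇒ 5c, clock 18
[3] DMA t3→B (2c) ∥ CU A:t2 (3c) ⇒ 3c, clock 21
[4] DMA t4→A (9c) ∥ CU B:t3 (5c) ⇒ 9c, clock 30
[5] DMA t5→B (3c) ∥ CU A:t4 (3c) ⇒ 3c, clock 33
[6] DMA idle ∥ CU B:t5 (8c) ⇒ 8c, clock 41

end_cycle[6] = 41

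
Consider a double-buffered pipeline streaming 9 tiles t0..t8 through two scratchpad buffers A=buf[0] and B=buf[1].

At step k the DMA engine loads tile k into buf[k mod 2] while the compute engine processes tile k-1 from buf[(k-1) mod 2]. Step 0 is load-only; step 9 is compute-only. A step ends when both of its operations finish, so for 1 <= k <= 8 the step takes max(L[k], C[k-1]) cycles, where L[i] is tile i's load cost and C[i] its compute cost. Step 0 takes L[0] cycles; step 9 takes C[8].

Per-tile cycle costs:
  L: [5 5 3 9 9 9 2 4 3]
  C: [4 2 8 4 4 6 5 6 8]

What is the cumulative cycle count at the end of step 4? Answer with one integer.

end_cycle[4] = 31

  0. 5=5c; end=5; A:t0 B:-
  1. max(5,4)=5c; end=10; A:t0 B:t1
  2. max(3,2)=3c; end=13; A:t2 B:t1
  3. max(9,8)=9c; end=22; A:t2 B:t3
  4. max(9,4)=9c; end=31; A:t4 B:t3
  5. max(9,4)=9c; end=40; A:t4 B:t5
  6. max(2,6)=6c; end=46; A:t6 B:t5
  7. max(4,5)=5c; end=51; A:t6 B:t7
  8. max(3,6)=6c; end=57; A:t8 B:t7
  9. 8=8c; end=65; A:t8 B:t7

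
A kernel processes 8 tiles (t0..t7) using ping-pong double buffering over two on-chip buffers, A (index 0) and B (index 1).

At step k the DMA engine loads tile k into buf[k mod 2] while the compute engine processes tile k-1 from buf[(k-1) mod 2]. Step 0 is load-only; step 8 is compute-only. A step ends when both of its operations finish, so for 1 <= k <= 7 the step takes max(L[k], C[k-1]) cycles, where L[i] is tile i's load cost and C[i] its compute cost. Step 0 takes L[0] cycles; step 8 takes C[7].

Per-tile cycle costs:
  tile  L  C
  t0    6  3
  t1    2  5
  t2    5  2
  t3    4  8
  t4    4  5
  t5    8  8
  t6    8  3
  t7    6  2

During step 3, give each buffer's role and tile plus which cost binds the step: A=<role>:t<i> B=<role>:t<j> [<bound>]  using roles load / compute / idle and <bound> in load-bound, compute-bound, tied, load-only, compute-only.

step 3: A=compute:t2 B=load:t3 [load-bound]

step 0: L[0]=6 → dur=6, Σ=6 | A=load:t0 B=idle [load-only]
step 1: L[1]=2 C[0]=3 → dur=3, Σ=9 | A=compute:t0 B=load:t1 [compute-bound]
step 2: L[2]=5 C[1]=5 → dur=5, Σ=14 | A=load:t2 B=compute:t1 [tied]
step 3: L[3]=4 C[2]=2 → dur=4, Σ=18 | A=compute:t2 B=load:t3 [load-bound]
step 4: L[4]=4 C[3]=8 → dur=8, Σ=26 | A=load:t4 B=compute:t3 [compute-bound]
step 5: L[5]=8 C[4]=5 → dur=8, Σ=34 | A=compute:t4 B=load:t5 [load-bound]
step 6: L[6]=8 C[5]=8 → dur=8, Σ=42 | A=load:t6 B=compute:t5 [tied]
step 7: L[7]=6 C[6]=3 → dur=6, Σ=48 | A=compute:t6 B=load:t7 [load-bound]
step 8: C[7]=2 → dur=2, Σ=50 | A=idle B=compute:t7 [compute-only]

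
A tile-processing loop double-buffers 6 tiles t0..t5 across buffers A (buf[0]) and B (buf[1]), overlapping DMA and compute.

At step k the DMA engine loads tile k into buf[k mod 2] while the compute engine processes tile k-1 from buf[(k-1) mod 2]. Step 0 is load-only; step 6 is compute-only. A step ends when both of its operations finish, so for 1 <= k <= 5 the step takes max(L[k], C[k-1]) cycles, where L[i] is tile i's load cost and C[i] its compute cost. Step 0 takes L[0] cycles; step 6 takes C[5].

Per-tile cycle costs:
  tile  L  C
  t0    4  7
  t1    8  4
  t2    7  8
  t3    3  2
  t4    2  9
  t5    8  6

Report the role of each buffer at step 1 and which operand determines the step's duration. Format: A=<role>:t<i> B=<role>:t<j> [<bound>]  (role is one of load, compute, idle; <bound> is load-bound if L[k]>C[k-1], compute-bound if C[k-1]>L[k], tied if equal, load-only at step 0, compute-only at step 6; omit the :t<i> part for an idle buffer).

step 1: A=compute:t0 B=load:t1 [load-bound]

k=0 load=t0/4c comp=- wait=4 total=4
k=1 load=t1/8c comp=t0/7c wait=8 total=12
k=2 load=t2/7c comp=t1/4c wait=7 total=19
k=3 load=t3/3c comp=t2/8c wait=8 total=27
k=4 load=t4/2c comp=t3/2c wait=2 total=29
k=5 load=t5/8c comp=t4/9c wait=9 total=38
k=6 load=- comp=t5/6c wait=6 total=44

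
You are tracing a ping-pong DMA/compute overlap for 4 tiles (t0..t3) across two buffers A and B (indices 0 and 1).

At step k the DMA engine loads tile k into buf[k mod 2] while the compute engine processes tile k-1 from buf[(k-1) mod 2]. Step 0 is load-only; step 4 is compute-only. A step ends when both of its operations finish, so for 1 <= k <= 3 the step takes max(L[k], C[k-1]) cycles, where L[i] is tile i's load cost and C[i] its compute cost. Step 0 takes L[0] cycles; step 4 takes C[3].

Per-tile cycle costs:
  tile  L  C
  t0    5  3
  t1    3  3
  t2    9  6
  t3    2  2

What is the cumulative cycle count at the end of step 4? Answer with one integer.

end_cycle[4] = 25

[0] DMA t0→A (5c) ∥ CU idle ⇒ 5c, clock 5
[1] DMA t1→B (3c) ∥ CU A:t0 (3c) ⇒ 3c, clock 8
[2] DMA t2→A (9c) ∥ CU B:t1 (3c) ⇒ 9c, clock 17
[3] DMA t3→B (2c) ∥ CU A:t2 (6c) ⇒ 6c, clock 23
[4] DMA idle ∥ CU B:t3 (2c) ⇒ 2c, clock 25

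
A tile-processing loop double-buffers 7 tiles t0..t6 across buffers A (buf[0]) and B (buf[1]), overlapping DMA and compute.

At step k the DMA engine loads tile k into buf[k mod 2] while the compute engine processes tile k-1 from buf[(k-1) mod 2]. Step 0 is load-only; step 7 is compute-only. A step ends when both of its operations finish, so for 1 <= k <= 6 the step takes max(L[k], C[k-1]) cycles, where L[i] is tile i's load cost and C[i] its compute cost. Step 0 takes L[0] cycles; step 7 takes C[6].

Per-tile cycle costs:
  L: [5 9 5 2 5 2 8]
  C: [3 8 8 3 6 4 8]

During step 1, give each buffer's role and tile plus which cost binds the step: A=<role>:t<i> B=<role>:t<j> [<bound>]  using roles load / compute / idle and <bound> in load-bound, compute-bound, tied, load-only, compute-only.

  0. 5=5c; end=5; A:t0 B:-
  1. max(9,3)=9c; end=14; A:t0 B:t1
  2. max(5,8)=8c; end=22; A:t2 B:t1
  3. max(2,8)=8c; end=30; A:t2 B:t3
  4. max(5,3)=5c; end=35; A:t4 B:t3
  5. max(2,6)=6c; end=41; A:t4 B:t5
  6. max(8,4)=8c; end=49; A:t6 B:t5
  7. 8=8c; end=57; A:t6 B:t5

step 1: A=compute:t0 B=load:t1 [load-bound]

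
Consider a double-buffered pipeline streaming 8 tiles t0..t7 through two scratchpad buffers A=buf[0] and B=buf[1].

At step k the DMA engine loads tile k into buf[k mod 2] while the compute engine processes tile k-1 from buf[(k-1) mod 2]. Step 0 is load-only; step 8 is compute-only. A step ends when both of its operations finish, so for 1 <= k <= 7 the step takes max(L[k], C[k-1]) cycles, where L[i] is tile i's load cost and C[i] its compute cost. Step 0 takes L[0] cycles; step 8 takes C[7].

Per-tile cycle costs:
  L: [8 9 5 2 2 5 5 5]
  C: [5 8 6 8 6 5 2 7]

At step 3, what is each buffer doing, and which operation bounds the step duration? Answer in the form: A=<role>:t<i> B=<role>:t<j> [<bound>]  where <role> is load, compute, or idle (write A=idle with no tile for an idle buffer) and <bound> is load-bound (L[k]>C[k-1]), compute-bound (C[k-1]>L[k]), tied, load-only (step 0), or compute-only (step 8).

step 3: A=compute:t2 B=load:t3 [compute-bound]

k=0 load=t0/8c comp=- wait=8 total=8
k=1 load=t1/9c comp=t0/5c wait=9 total=17
k=2 load=t2/5c comp=t1/8c wait=8 total=25
k=3 load=t3/2c comp=t2/6c wait=6 total=31
k=4 load=t4/2c comp=t3/8c wait=8 total=39
k=5 load=t5/5c comp=t4/6c wait=6 total=45
k=6 load=t6/5c comp=t5/5c wait=5 total=50
k=7 load=t7/5c comp=t6/2c wait=5 total=55
k=8 load=- comp=t7/7c wait=7 total=62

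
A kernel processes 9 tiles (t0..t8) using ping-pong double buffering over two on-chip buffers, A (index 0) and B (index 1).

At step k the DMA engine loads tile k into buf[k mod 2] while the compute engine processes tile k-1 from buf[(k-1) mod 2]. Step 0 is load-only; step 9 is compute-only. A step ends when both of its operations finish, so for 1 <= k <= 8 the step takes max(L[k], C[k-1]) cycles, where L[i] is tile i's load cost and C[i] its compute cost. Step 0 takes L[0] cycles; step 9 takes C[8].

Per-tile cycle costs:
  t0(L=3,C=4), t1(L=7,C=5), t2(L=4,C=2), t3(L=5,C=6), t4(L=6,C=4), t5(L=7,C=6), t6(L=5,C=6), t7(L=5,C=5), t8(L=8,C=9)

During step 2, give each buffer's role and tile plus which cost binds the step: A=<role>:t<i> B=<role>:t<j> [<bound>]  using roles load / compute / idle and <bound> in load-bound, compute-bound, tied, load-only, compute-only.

step 2: A=load:t2 B=compute:t1 [compute-bound]

  0. 3=3c; end=3; A:t0 B:-
  1. max(7,4)=7c; end=10; A:t0 B:t1
  2. max(4,5)=5c; end=15; A:t2 B:t1
  3. max(5,2)=5c; end=20; A:t2 B:t3
  4. max(6,6)=6c; end=26; A:t4 B:t3
  5. max(7,4)=7c; end=33; A:t4 B:t5
  6. max(5,6)=6c; end=39; A:t6 B:t5
  7. max(5,6)=6c; end=45; A:t6 B:t7
  8. max(8,5)=8c; end=53; A:t8 B:t7
  9. 9=9c; end=62; A:t8 B:t7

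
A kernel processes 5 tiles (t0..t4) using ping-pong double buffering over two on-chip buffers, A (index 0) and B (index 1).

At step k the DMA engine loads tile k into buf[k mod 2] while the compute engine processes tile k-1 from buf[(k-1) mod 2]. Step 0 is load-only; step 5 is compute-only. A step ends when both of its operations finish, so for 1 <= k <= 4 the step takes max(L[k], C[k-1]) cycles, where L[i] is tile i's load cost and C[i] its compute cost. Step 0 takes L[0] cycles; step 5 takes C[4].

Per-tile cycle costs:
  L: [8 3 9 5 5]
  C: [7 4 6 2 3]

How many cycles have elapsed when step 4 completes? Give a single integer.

end_cycle[4] = 35

[0] DMA t0→A (8c) ∥ CU idle ⇒ 8c, clock 8
[1] DMA t1→B (3c) ∥ CU A:t0 (7c) ⇒ 7c, clock 15
[2] DMA t2→A (9c) ∥ CU B:t1 (4c) ⇒ 9c, clock 24
[3] DMA t3→B (5c) ∥ CU A:t2 (6c) ⇒ 6c, clock 30
[4] DMA t4→A (5c) ∥ CU B:t3 (2c) ⇒ 5c, clock 35
[5] DMA idle ∥ CU A:t4 (3c) ⇒ 3c, clock 38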